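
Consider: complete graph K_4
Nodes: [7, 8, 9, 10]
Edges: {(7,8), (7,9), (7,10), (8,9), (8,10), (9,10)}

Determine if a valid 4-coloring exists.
A valid 4-coloring: color 1: [9]; color 2: [8]; color 3: [10]; color 4: [7].
(χ(G) = 4 ≤ 4.)

Yes, G is 4-colorable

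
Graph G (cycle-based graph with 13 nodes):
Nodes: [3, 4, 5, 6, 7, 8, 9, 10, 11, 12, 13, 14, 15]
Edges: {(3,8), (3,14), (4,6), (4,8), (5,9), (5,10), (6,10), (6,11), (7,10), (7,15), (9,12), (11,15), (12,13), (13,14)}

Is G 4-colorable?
Yes, G is 4-colorable

A valid 4-coloring: color 1: [3, 4, 9, 10, 13, 15]; color 2: [5, 6, 7, 8, 12, 14]; color 3: [11].
(χ(G) = 3 ≤ 4.)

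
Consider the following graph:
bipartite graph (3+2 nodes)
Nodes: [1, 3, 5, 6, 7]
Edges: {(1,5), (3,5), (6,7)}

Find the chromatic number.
Clique number ω(G) = 2 (lower bound: χ ≥ ω).
The graph is bipartite (no odd cycle), so 2 colors suffice: χ(G) = 2.
A valid 2-coloring: color 1: [5, 6]; color 2: [1, 3, 7].

χ(G) = 2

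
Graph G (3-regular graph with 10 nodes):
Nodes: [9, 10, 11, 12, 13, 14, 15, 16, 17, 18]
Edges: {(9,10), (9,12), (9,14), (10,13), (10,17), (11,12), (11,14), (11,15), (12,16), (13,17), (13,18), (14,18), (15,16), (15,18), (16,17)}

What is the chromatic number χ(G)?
χ(G) = 3

Clique number ω(G) = 3 (lower bound: χ ≥ ω).
The clique on [10, 13, 17] has size 3, forcing χ ≥ 3, and the coloring below uses 3 colors, so χ(G) = 3.
A valid 3-coloring: color 1: [12, 14, 15, 17]; color 2: [10, 11, 16, 18]; color 3: [9, 13].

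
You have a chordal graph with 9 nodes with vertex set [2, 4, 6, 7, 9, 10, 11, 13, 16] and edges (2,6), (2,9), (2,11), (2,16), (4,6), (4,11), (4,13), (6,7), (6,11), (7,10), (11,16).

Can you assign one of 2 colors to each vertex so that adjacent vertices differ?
The clique on vertices [2, 11, 16] has size 3 > 2, so it alone needs 3 colors.

No, G is not 2-colorable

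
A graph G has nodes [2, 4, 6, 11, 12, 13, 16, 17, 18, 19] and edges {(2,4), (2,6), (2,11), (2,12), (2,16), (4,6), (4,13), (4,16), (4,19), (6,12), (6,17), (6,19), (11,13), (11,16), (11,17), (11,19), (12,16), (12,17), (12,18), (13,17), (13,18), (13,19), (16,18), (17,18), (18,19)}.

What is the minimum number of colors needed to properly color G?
χ(G) = 4

Clique number ω(G) = 3 (lower bound: χ ≥ ω).
Odd cycle [16, 2, 6, 17, 18] needs 3 colors (χ ≥ 3).
Vertex 12 is adjacent to every vertex of [2, 6, 16, 17, 18], which already need 3 colors among themselves, so 12 needs a new color (χ ≥ 4).
The coloring below uses 4 colors, so χ(G) = 4.
A valid 4-coloring: color 1: [2, 17, 19]; color 2: [4, 11, 12]; color 3: [6, 13, 16]; color 4: [18].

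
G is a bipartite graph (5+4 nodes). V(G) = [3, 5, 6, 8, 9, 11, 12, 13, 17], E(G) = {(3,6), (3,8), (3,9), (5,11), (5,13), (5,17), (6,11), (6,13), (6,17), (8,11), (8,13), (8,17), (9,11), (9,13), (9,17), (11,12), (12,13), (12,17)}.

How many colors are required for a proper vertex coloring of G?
χ(G) = 2

Clique number ω(G) = 2 (lower bound: χ ≥ ω).
The graph is bipartite (no odd cycle), so 2 colors suffice: χ(G) = 2.
A valid 2-coloring: color 1: [3, 11, 13, 17]; color 2: [5, 6, 8, 9, 12].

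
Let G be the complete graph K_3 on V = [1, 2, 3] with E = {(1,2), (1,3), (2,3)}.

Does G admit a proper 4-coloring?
Yes, G is 4-colorable

A valid 4-coloring: color 1: [1]; color 2: [2]; color 3: [3].
(χ(G) = 3 ≤ 4.)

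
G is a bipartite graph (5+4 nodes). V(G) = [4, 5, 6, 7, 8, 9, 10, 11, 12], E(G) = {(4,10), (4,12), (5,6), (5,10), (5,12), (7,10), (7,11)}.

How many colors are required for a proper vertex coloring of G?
χ(G) = 2

Clique number ω(G) = 2 (lower bound: χ ≥ ω).
The graph is bipartite (no odd cycle), so 2 colors suffice: χ(G) = 2.
A valid 2-coloring: color 1: [6, 8, 9, 10, 11, 12]; color 2: [4, 5, 7].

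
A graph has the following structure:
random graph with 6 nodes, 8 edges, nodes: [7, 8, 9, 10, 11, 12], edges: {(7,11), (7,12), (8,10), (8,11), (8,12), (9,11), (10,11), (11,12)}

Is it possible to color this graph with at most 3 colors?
A valid 3-coloring: color 1: [11]; color 2: [7, 8, 9]; color 3: [10, 12].
(χ(G) = 3 ≤ 3.)

Yes, G is 3-colorable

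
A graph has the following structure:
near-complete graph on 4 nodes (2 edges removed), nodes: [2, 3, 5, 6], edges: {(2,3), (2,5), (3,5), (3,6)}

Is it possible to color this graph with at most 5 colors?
Yes, G is 5-colorable

A valid 5-coloring: color 1: [3]; color 2: [5, 6]; color 3: [2].
(χ(G) = 3 ≤ 5.)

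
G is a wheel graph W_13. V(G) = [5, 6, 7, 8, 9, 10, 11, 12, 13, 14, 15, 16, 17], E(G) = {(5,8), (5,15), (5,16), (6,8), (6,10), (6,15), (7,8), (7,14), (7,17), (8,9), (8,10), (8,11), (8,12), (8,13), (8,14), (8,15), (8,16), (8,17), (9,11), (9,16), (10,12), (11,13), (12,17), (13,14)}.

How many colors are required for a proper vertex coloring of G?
Clique number ω(G) = 3 (lower bound: χ ≥ ω).
The clique on [5, 8, 16] has size 3, forcing χ ≥ 3, and the coloring below uses 3 colors, so χ(G) = 3.
A valid 3-coloring: color 1: [8]; color 2: [10, 11, 14, 15, 16, 17]; color 3: [5, 6, 7, 9, 12, 13].

χ(G) = 3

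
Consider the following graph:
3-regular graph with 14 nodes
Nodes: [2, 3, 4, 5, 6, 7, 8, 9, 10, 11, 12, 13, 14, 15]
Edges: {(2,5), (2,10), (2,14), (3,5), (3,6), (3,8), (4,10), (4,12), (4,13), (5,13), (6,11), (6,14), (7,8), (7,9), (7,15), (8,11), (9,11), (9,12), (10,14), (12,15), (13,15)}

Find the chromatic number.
χ(G) = 3

Clique number ω(G) = 3 (lower bound: χ ≥ ω).
The clique on [2, 10, 14] has size 3, forcing χ ≥ 3, and the coloring below uses 3 colors, so χ(G) = 3.
A valid 3-coloring: color 1: [2, 4, 6, 8, 9, 15]; color 2: [3, 7, 11, 12, 13, 14]; color 3: [5, 10].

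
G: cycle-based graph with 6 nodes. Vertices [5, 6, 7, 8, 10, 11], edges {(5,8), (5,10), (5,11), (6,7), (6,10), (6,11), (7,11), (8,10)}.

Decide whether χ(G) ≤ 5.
A valid 5-coloring: color 1: [10, 11]; color 2: [5, 7]; color 3: [6, 8].
(χ(G) = 3 ≤ 5.)

Yes, G is 5-colorable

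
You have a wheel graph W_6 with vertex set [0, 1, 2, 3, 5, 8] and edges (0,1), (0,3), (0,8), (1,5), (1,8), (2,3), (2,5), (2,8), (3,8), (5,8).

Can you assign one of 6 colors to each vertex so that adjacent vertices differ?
A valid 6-coloring: color 1: [8]; color 2: [0, 2]; color 3: [3, 5]; color 4: [1].
(χ(G) = 4 ≤ 6.)

Yes, G is 6-colorable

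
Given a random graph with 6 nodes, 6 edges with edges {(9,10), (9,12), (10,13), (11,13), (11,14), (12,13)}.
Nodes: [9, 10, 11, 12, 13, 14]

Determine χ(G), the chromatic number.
χ(G) = 2

Clique number ω(G) = 2 (lower bound: χ ≥ ω).
The graph is bipartite (no odd cycle), so 2 colors suffice: χ(G) = 2.
A valid 2-coloring: color 1: [9, 13, 14]; color 2: [10, 11, 12].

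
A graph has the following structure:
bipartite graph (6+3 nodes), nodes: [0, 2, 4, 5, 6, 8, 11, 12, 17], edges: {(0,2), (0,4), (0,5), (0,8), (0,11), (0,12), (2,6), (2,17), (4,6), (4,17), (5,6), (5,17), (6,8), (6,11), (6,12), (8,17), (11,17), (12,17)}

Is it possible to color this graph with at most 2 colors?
Yes, G is 2-colorable

A valid 2-coloring: color 1: [0, 6, 17]; color 2: [2, 4, 5, 8, 11, 12].
(χ(G) = 2 ≤ 2.)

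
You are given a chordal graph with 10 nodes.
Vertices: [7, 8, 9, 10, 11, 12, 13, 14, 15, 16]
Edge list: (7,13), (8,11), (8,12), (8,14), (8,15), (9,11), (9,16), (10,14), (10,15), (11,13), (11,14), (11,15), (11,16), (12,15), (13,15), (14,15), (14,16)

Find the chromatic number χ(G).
χ(G) = 4

Clique number ω(G) = 4 (lower bound: χ ≥ ω).
The clique on [8, 11, 14, 15] has size 4, forcing χ ≥ 4, and the coloring below uses 4 colors, so χ(G) = 4.
A valid 4-coloring: color 1: [7, 10, 11, 12]; color 2: [15, 16]; color 3: [9, 13, 14]; color 4: [8].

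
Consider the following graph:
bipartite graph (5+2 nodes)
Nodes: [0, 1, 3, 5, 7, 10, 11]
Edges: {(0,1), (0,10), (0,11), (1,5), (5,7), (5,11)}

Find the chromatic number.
Clique number ω(G) = 2 (lower bound: χ ≥ ω).
The graph is bipartite (no odd cycle), so 2 colors suffice: χ(G) = 2.
A valid 2-coloring: color 1: [0, 3, 5]; color 2: [1, 7, 10, 11].

χ(G) = 2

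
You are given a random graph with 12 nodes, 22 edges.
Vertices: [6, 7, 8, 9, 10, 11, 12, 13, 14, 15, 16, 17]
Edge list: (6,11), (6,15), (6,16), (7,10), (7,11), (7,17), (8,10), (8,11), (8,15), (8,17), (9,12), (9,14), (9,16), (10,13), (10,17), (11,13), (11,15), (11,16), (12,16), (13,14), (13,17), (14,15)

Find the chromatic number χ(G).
Clique number ω(G) = 3 (lower bound: χ ≥ ω).
The clique on [9, 12, 16] has size 3, forcing χ ≥ 3, and the coloring below uses 3 colors, so χ(G) = 3.
A valid 3-coloring: color 1: [11, 12, 14, 17]; color 2: [6, 7, 8, 9, 13]; color 3: [10, 15, 16].

χ(G) = 3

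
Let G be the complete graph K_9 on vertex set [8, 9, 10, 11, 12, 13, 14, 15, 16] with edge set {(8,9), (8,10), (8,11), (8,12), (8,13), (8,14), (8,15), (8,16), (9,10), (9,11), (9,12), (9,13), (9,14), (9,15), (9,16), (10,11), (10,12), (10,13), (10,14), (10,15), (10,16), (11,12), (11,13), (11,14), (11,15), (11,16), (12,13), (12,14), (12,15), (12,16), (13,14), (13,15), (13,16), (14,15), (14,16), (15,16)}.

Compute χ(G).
χ(G) = 9

Clique number ω(G) = 9 (lower bound: χ ≥ ω).
The clique on [8, 9, 10, 11, 12, 13, 14, 15, 16] has size 9, forcing χ ≥ 9, and the coloring below uses 9 colors, so χ(G) = 9.
A valid 9-coloring: color 1: [10]; color 2: [13]; color 3: [14]; color 4: [16]; color 5: [15]; color 6: [9]; color 7: [8]; color 8: [12]; color 9: [11].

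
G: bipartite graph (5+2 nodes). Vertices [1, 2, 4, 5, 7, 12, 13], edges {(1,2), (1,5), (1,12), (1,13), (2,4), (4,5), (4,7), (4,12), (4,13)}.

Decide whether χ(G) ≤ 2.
A valid 2-coloring: color 1: [1, 4]; color 2: [2, 5, 7, 12, 13].
(χ(G) = 2 ≤ 2.)

Yes, G is 2-colorable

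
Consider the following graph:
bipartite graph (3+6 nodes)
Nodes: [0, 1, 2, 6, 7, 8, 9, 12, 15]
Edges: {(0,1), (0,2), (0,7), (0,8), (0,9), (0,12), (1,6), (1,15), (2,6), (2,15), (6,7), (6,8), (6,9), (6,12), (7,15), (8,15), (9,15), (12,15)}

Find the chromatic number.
χ(G) = 2

Clique number ω(G) = 2 (lower bound: χ ≥ ω).
The graph is bipartite (no odd cycle), so 2 colors suffice: χ(G) = 2.
A valid 2-coloring: color 1: [0, 6, 15]; color 2: [1, 2, 7, 8, 9, 12].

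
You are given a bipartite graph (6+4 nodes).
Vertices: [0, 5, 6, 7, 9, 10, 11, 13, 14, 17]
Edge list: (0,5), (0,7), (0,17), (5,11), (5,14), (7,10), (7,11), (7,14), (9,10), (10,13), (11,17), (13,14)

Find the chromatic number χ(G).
Clique number ω(G) = 2 (lower bound: χ ≥ ω).
The graph is bipartite (no odd cycle), so 2 colors suffice: χ(G) = 2.
A valid 2-coloring: color 1: [5, 6, 7, 9, 13, 17]; color 2: [0, 10, 11, 14].

χ(G) = 2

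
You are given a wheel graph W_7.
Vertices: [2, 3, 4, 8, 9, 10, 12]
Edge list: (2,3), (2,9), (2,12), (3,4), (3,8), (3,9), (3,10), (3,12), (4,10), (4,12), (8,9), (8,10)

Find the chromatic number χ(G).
Clique number ω(G) = 3 (lower bound: χ ≥ ω).
The clique on [3, 8, 9] has size 3, forcing χ ≥ 3, and the coloring below uses 3 colors, so χ(G) = 3.
A valid 3-coloring: color 1: [3]; color 2: [9, 10, 12]; color 3: [2, 4, 8].

χ(G) = 3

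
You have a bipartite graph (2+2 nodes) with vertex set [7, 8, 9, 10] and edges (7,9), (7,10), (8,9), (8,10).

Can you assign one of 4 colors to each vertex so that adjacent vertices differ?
A valid 4-coloring: color 1: [9, 10]; color 2: [7, 8].
(χ(G) = 2 ≤ 4.)

Yes, G is 4-colorable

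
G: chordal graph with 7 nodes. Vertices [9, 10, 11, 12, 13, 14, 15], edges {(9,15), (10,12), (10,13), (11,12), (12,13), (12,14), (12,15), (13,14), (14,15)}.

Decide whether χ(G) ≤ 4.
A valid 4-coloring: color 1: [9, 12]; color 2: [10, 11, 14]; color 3: [13, 15].
(χ(G) = 3 ≤ 4.)

Yes, G is 4-colorable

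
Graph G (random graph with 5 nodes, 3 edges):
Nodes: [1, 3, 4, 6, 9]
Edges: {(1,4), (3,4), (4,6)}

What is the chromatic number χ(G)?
Clique number ω(G) = 2 (lower bound: χ ≥ ω).
The graph is bipartite (no odd cycle), so 2 colors suffice: χ(G) = 2.
A valid 2-coloring: color 1: [4, 9]; color 2: [1, 3, 6].

χ(G) = 2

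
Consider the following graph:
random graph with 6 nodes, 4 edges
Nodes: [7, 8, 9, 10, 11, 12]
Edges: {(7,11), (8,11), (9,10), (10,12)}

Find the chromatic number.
Clique number ω(G) = 2 (lower bound: χ ≥ ω).
The graph is bipartite (no odd cycle), so 2 colors suffice: χ(G) = 2.
A valid 2-coloring: color 1: [10, 11]; color 2: [7, 8, 9, 12].

χ(G) = 2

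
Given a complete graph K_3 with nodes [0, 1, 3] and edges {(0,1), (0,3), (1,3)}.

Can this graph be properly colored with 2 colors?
No, G is not 2-colorable

The clique on vertices [0, 1, 3] has size 3 > 2, so it alone needs 3 colors.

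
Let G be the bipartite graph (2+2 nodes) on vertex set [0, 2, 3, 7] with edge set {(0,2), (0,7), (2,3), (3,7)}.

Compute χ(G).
χ(G) = 2

Clique number ω(G) = 2 (lower bound: χ ≥ ω).
The graph is bipartite (no odd cycle), so 2 colors suffice: χ(G) = 2.
A valid 2-coloring: color 1: [2, 7]; color 2: [0, 3].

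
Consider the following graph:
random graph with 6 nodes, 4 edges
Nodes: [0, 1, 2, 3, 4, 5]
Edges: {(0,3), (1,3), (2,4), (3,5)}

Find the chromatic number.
χ(G) = 2

Clique number ω(G) = 2 (lower bound: χ ≥ ω).
The graph is bipartite (no odd cycle), so 2 colors suffice: χ(G) = 2.
A valid 2-coloring: color 1: [3, 4]; color 2: [0, 1, 2, 5].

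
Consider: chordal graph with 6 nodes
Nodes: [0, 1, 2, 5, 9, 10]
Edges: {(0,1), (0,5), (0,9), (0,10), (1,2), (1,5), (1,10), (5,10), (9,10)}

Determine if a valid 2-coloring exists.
No, G is not 2-colorable

The clique on vertices [0, 1, 5, 10] has size 4 > 2, so it alone needs 4 colors.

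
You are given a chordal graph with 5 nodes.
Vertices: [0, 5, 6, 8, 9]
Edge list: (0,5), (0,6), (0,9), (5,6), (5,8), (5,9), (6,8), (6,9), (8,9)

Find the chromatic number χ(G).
χ(G) = 4

Clique number ω(G) = 4 (lower bound: χ ≥ ω).
The clique on [5, 6, 8, 9] has size 4, forcing χ ≥ 4, and the coloring below uses 4 colors, so χ(G) = 4.
A valid 4-coloring: color 1: [5]; color 2: [6]; color 3: [9]; color 4: [0, 8].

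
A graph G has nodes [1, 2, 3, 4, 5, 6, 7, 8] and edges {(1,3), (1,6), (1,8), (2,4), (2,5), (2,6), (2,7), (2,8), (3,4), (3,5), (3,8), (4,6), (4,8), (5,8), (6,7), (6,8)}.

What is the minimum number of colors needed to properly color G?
χ(G) = 4

Clique number ω(G) = 4 (lower bound: χ ≥ ω).
The clique on [2, 4, 6, 8] has size 4, forcing χ ≥ 4, and the coloring below uses 4 colors, so χ(G) = 4.
A valid 4-coloring: color 1: [7, 8]; color 2: [2, 3]; color 3: [5, 6]; color 4: [1, 4].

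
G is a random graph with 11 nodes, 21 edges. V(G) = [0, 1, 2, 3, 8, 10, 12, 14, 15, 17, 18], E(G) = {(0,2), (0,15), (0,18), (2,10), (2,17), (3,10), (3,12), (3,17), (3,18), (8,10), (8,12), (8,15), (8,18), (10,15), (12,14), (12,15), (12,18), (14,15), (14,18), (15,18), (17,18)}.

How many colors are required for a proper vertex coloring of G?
χ(G) = 4

Clique number ω(G) = 4 (lower bound: χ ≥ ω).
The clique on [8, 12, 15, 18] has size 4, forcing χ ≥ 4, and the coloring below uses 4 colors, so χ(G) = 4.
A valid 4-coloring: color 1: [1, 10, 18]; color 2: [2, 3, 15]; color 3: [0, 12, 17]; color 4: [8, 14].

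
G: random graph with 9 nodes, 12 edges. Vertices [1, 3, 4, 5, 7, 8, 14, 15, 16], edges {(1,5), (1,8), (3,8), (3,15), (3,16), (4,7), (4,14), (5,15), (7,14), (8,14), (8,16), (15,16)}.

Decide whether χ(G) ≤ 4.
A valid 4-coloring: color 1: [4, 8, 15]; color 2: [1, 3, 14]; color 3: [5, 7, 16].
(χ(G) = 3 ≤ 4.)

Yes, G is 4-colorable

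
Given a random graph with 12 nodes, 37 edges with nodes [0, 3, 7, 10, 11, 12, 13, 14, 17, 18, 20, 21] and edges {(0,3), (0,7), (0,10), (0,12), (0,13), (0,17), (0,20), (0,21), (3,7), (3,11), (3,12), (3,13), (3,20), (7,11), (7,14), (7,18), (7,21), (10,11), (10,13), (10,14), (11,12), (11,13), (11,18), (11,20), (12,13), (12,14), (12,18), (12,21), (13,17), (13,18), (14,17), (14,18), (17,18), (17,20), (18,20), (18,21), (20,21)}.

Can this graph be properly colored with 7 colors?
A valid 7-coloring: color 1: [3, 10, 18]; color 2: [0, 11, 14]; color 3: [13, 21]; color 4: [7, 12, 17]; color 5: [20].
(χ(G) = 5 ≤ 7.)

Yes, G is 7-colorable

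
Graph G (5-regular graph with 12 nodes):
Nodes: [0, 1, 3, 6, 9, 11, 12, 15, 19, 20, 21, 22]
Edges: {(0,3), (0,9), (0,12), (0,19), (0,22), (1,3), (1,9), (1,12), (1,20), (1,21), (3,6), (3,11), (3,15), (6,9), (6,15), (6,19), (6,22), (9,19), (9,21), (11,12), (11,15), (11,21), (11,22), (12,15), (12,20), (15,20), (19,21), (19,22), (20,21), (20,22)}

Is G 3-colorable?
Suppose a proper 3-coloring c exists. The clique [0, 9, 19] takes 3 distinct colors; by symmetry let c(0) = 1, c(9) = 2, c(19) = 3.
- Vertex 6: neighbors [9, 19] already have colors [2, 3] ⇒ c(6) = 1.
- Vertex 21: neighbors [9, 19] already have colors [2, 3] ⇒ c(21) = 1.
- Vertex 1: neighbors [21, 9] already have colors [1, 2] ⇒ c(1) = 3.
- Vertex 12: neighbors [0, 1] already have colors [1, 3] ⇒ c(12) = 2.
- Vertex 20: neighbors [21, 12, 1] already have colors [1, 2, 3] — all 3 colors blocked. Contradiction.
The forced assignments end in a contradiction, so G has no proper 3-coloring (χ ≥ 4).

No, G is not 3-colorable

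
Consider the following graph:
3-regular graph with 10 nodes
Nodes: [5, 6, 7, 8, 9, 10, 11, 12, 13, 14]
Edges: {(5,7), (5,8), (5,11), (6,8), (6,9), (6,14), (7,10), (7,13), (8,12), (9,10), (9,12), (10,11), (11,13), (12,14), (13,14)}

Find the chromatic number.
χ(G) = 2

Clique number ω(G) = 2 (lower bound: χ ≥ ω).
The graph is bipartite (no odd cycle), so 2 colors suffice: χ(G) = 2.
A valid 2-coloring: color 1: [7, 8, 9, 11, 14]; color 2: [5, 6, 10, 12, 13].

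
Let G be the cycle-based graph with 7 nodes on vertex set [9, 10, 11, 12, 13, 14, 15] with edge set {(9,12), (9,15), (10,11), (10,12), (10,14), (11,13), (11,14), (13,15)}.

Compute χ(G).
Clique number ω(G) = 3 (lower bound: χ ≥ ω).
The clique on [10, 11, 14] has size 3, forcing χ ≥ 3, and the coloring below uses 3 colors, so χ(G) = 3.
A valid 3-coloring: color 1: [11, 12, 15]; color 2: [9, 10, 13]; color 3: [14].

χ(G) = 3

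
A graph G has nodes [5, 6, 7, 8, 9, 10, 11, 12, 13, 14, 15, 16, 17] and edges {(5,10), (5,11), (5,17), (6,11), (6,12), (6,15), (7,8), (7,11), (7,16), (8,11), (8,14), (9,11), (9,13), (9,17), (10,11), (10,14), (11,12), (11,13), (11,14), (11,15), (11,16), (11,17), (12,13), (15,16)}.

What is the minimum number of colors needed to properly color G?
χ(G) = 3

Clique number ω(G) = 3 (lower bound: χ ≥ ω).
The clique on [5, 11, 17] has size 3, forcing χ ≥ 3, and the coloring below uses 3 colors, so χ(G) = 3.
A valid 3-coloring: color 1: [11]; color 2: [5, 7, 9, 12, 14, 15]; color 3: [6, 8, 10, 13, 16, 17].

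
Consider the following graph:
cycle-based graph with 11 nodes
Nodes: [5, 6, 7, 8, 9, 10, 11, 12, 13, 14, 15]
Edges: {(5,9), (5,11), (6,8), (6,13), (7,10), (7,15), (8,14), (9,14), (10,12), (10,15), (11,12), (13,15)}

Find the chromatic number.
Clique number ω(G) = 3 (lower bound: χ ≥ ω).
The clique on [7, 10, 15] has size 3, forcing χ ≥ 3, and the coloring below uses 3 colors, so χ(G) = 3.
A valid 3-coloring: color 1: [5, 6, 12, 14, 15]; color 2: [8, 9, 10, 11, 13]; color 3: [7].

χ(G) = 3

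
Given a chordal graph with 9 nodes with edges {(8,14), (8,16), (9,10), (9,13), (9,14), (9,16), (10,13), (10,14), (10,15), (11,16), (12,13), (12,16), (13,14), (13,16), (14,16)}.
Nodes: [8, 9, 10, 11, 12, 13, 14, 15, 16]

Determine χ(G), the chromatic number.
χ(G) = 4

Clique number ω(G) = 4 (lower bound: χ ≥ ω).
The clique on [9, 13, 14, 16] has size 4, forcing χ ≥ 4, and the coloring below uses 4 colors, so χ(G) = 4.
A valid 4-coloring: color 1: [10, 16]; color 2: [8, 11, 13, 15]; color 3: [12, 14]; color 4: [9].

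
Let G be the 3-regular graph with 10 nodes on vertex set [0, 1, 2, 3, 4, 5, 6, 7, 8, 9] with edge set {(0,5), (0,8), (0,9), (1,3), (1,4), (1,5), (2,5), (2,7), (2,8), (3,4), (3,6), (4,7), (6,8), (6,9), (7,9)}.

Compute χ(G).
Clique number ω(G) = 3 (lower bound: χ ≥ ω).
The clique on [1, 3, 4] has size 3, forcing χ ≥ 3, and the coloring below uses 3 colors, so χ(G) = 3.
A valid 3-coloring: color 1: [0, 1, 6, 7]; color 2: [2, 4, 9]; color 3: [3, 5, 8].

χ(G) = 3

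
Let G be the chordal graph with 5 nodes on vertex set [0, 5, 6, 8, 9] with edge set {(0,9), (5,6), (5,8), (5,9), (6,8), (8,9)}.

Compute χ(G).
χ(G) = 3

Clique number ω(G) = 3 (lower bound: χ ≥ ω).
The clique on [5, 8, 9] has size 3, forcing χ ≥ 3, and the coloring below uses 3 colors, so χ(G) = 3.
A valid 3-coloring: color 1: [0, 5]; color 2: [6, 9]; color 3: [8].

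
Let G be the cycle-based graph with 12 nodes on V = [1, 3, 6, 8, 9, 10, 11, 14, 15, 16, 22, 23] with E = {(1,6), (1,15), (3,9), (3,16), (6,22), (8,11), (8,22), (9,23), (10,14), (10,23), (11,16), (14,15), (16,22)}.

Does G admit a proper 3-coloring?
A valid 3-coloring: color 1: [6, 8, 9, 10, 15, 16]; color 2: [1, 3, 11, 14, 22, 23].
(χ(G) = 2 ≤ 3.)

Yes, G is 3-colorable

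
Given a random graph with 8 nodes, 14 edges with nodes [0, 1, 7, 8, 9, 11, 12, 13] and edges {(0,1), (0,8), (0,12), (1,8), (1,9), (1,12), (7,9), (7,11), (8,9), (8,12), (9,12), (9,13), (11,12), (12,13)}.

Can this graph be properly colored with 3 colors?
The clique on vertices [0, 1, 8, 12] has size 4 > 3, so it alone needs 4 colors.

No, G is not 3-colorable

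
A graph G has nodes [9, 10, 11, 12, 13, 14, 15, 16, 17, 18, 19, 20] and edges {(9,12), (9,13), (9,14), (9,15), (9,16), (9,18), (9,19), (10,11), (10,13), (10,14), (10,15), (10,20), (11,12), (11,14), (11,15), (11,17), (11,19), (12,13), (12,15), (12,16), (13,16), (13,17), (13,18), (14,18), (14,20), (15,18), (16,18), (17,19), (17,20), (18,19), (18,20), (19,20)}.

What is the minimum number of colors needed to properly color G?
Clique number ω(G) = 4 (lower bound: χ ≥ ω).
The clique on [9, 13, 16, 18] has size 4, forcing χ ≥ 4, and the coloring below uses 4 colors, so χ(G) = 4.
A valid 4-coloring: color 1: [9, 11, 20]; color 2: [10, 12, 17, 18]; color 3: [13, 14, 15, 19]; color 4: [16].

χ(G) = 4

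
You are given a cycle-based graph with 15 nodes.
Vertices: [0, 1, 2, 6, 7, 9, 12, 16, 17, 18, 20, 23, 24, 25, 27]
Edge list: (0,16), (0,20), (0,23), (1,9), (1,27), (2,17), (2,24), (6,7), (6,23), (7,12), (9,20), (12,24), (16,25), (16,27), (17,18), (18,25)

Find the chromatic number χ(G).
Clique number ω(G) = 2 (lower bound: χ ≥ ω).
Odd cycle [24, 2, 17, 18, 25, 16, 0, 23, 6, 7, 12] needs 3 colors (χ ≥ 3).
The coloring below uses 3 colors, so χ(G) = 3.
A valid 3-coloring: color 1: [1, 2, 12, 16, 18, 20, 23]; color 2: [0, 7, 9, 17, 24, 25, 27]; color 3: [6].

χ(G) = 3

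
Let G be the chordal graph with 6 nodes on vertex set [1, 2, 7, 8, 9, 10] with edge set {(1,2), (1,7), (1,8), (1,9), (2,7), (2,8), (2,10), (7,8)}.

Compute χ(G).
χ(G) = 4

Clique number ω(G) = 4 (lower bound: χ ≥ ω).
The clique on [1, 2, 7, 8] has size 4, forcing χ ≥ 4, and the coloring below uses 4 colors, so χ(G) = 4.
A valid 4-coloring: color 1: [1, 10]; color 2: [2, 9]; color 3: [7]; color 4: [8].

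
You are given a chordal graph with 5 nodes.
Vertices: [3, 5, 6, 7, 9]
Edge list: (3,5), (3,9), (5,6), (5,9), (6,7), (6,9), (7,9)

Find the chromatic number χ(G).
χ(G) = 3

Clique number ω(G) = 3 (lower bound: χ ≥ ω).
The clique on [3, 5, 9] has size 3, forcing χ ≥ 3, and the coloring below uses 3 colors, so χ(G) = 3.
A valid 3-coloring: color 1: [9]; color 2: [5, 7]; color 3: [3, 6].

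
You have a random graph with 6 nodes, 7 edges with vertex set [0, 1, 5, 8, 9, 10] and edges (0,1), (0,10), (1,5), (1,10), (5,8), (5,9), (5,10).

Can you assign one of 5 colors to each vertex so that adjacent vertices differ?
Yes, G is 5-colorable

A valid 5-coloring: color 1: [0, 5]; color 2: [8, 9, 10]; color 3: [1].
(χ(G) = 3 ≤ 5.)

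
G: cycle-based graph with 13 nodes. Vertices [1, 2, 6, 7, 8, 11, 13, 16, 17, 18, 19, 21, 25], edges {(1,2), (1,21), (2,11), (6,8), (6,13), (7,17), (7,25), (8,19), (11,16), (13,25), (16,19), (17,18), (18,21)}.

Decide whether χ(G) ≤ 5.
A valid 5-coloring: color 1: [2, 8, 16, 17, 21, 25]; color 2: [1, 7, 11, 13, 18, 19]; color 3: [6].
(χ(G) = 3 ≤ 5.)

Yes, G is 5-colorable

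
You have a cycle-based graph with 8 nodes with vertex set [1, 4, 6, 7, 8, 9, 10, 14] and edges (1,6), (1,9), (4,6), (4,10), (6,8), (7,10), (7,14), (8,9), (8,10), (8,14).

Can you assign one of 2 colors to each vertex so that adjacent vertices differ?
A valid 2-coloring: color 1: [1, 4, 7, 8]; color 2: [6, 9, 10, 14].
(χ(G) = 2 ≤ 2.)

Yes, G is 2-colorable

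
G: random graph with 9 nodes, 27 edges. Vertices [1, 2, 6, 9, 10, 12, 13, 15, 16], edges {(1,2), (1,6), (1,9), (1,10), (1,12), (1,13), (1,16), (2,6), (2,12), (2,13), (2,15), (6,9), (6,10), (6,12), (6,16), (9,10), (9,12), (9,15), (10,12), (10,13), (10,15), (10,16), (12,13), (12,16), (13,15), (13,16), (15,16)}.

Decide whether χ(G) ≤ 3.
No, G is not 3-colorable

The clique on vertices [1, 10, 12, 13, 16] has size 5 > 3, so it alone needs 5 colors.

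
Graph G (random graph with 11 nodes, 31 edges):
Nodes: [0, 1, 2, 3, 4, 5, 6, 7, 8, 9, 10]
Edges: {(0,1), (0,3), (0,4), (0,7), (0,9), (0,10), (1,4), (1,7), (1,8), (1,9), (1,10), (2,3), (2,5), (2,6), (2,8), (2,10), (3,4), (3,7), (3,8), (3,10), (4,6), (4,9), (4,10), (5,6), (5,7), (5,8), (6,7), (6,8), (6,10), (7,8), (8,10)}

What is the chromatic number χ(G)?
Clique number ω(G) = 4 (lower bound: χ ≥ ω).
The clique on [0, 1, 4, 9] has size 4, forcing χ ≥ 4, and the coloring below uses 4 colors, so χ(G) = 4.
A valid 4-coloring: color 1: [0, 8]; color 2: [5, 9, 10]; color 3: [1, 3, 6]; color 4: [2, 4, 7].

χ(G) = 4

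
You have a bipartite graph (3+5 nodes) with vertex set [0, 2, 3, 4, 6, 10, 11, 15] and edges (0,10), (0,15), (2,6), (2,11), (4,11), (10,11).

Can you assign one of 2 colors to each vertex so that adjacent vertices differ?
A valid 2-coloring: color 1: [0, 3, 6, 11]; color 2: [2, 4, 10, 15].
(χ(G) = 2 ≤ 2.)

Yes, G is 2-colorable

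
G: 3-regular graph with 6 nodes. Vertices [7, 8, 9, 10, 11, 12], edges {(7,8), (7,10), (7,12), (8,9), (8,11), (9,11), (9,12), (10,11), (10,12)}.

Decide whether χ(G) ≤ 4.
A valid 4-coloring: color 1: [8, 10]; color 2: [11, 12]; color 3: [7, 9].
(χ(G) = 3 ≤ 4.)

Yes, G is 4-colorable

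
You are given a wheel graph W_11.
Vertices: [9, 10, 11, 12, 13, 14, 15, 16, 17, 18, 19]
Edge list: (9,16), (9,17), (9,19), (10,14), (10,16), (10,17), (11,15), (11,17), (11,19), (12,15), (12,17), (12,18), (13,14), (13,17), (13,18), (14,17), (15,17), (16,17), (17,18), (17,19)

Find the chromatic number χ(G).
Clique number ω(G) = 3 (lower bound: χ ≥ ω).
The clique on [9, 16, 17] has size 3, forcing χ ≥ 3, and the coloring below uses 3 colors, so χ(G) = 3.
A valid 3-coloring: color 1: [17]; color 2: [14, 15, 16, 18, 19]; color 3: [9, 10, 11, 12, 13].

χ(G) = 3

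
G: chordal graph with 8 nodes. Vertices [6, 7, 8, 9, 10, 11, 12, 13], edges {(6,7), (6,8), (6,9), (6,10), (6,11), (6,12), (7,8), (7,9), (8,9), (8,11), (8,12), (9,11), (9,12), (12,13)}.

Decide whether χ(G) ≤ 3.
The clique on vertices [6, 8, 9, 11] has size 4 > 3, so it alone needs 4 colors.

No, G is not 3-colorable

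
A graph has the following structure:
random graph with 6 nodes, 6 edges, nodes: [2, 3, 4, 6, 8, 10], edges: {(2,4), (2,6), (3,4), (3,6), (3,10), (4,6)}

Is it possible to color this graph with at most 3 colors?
Yes, G is 3-colorable

A valid 3-coloring: color 1: [6, 8, 10]; color 2: [4]; color 3: [2, 3].
(χ(G) = 3 ≤ 3.)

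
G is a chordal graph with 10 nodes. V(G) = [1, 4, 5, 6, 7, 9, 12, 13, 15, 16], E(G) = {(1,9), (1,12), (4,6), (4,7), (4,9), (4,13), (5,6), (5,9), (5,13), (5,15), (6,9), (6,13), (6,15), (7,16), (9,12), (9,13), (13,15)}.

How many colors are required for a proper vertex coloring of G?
Clique number ω(G) = 4 (lower bound: χ ≥ ω).
The clique on [4, 6, 9, 13] has size 4, forcing χ ≥ 4, and the coloring below uses 4 colors, so χ(G) = 4.
A valid 4-coloring: color 1: [7, 9, 15]; color 2: [6, 12, 16]; color 3: [1, 13]; color 4: [4, 5].

χ(G) = 4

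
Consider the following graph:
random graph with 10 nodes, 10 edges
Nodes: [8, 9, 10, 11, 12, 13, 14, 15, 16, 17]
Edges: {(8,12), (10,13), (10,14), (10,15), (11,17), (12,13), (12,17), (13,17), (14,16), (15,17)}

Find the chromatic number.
Clique number ω(G) = 3 (lower bound: χ ≥ ω).
The clique on [12, 13, 17] has size 3, forcing χ ≥ 3, and the coloring below uses 3 colors, so χ(G) = 3.
A valid 3-coloring: color 1: [8, 9, 10, 16, 17]; color 2: [11, 13, 14, 15]; color 3: [12].

χ(G) = 3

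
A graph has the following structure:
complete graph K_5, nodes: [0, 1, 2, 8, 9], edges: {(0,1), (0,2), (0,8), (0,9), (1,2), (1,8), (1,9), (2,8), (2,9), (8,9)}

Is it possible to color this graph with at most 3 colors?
The clique on vertices [0, 1, 2, 8, 9] has size 5 > 3, so it alone needs 5 colors.

No, G is not 3-colorable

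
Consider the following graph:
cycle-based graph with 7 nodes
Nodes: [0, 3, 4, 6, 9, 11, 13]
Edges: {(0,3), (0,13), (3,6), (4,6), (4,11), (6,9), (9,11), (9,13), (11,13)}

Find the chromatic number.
Clique number ω(G) = 3 (lower bound: χ ≥ ω).
The clique on [9, 11, 13] has size 3, forcing χ ≥ 3, and the coloring below uses 3 colors, so χ(G) = 3.
A valid 3-coloring: color 1: [0, 6, 11]; color 2: [3, 4, 9]; color 3: [13].

χ(G) = 3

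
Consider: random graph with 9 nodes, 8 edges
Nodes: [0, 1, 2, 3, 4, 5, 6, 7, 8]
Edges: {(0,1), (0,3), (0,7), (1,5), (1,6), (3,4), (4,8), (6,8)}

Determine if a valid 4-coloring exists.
Yes, G is 4-colorable

A valid 4-coloring: color 1: [1, 2, 3, 7, 8]; color 2: [0, 4, 5, 6].
(χ(G) = 2 ≤ 4.)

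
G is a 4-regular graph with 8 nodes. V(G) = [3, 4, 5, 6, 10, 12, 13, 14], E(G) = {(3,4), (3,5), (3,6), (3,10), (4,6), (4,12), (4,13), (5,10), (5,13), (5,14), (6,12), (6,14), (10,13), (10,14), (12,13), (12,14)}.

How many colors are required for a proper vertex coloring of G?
χ(G) = 4

Clique number ω(G) = 3 (lower bound: χ ≥ ω).
Suppose a proper 3-coloring c exists. The clique [3, 4, 6] takes 3 distinct colors; by symmetry let c(3) = 1, c(4) = 2, c(6) = 3.
- Vertex 12: neighbors [4, 6] already have colors [2, 3] ⇒ c(12) = 1.
- Vertex 13: neighbors [12, 4] already have colors [1, 2] ⇒ c(13) = 3.
- Vertex 5: neighbors [3, 13] already have colors [1, 3] ⇒ c(5) = 2.
- Vertex 10: neighbors [3, 5, 13] already have colors [1, 2, 3] — all 3 colors blocked. Contradiction.
The forced assignments end in a contradiction, so G has no proper 3-coloring (χ ≥ 4).
The coloring below uses 4 colors, so χ(G) = 4.
A valid 4-coloring: color 1: [6, 10]; color 2: [4, 14]; color 3: [5, 12]; color 4: [3, 13].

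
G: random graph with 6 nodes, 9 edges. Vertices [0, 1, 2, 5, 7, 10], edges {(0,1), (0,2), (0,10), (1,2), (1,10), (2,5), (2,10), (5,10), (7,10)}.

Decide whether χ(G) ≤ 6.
Yes, G is 6-colorable

A valid 6-coloring: color 1: [10]; color 2: [2, 7]; color 3: [0, 5]; color 4: [1].
(χ(G) = 4 ≤ 6.)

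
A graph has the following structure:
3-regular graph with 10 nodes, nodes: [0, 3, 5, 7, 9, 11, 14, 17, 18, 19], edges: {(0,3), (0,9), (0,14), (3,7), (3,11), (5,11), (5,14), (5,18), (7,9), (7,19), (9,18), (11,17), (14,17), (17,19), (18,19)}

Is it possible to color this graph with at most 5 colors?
Yes, G is 5-colorable

A valid 5-coloring: color 1: [0, 7, 11, 18]; color 2: [3, 9, 14, 19]; color 3: [5, 17].
(χ(G) = 3 ≤ 5.)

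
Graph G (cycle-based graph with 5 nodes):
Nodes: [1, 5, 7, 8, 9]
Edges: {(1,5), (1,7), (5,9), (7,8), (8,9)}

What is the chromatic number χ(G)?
χ(G) = 3

Clique number ω(G) = 2 (lower bound: χ ≥ ω).
Odd cycle [7, 8, 9, 5, 1] needs 3 colors (χ ≥ 3).
The coloring below uses 3 colors, so χ(G) = 3.
A valid 3-coloring: color 1: [5, 7]; color 2: [1, 8]; color 3: [9].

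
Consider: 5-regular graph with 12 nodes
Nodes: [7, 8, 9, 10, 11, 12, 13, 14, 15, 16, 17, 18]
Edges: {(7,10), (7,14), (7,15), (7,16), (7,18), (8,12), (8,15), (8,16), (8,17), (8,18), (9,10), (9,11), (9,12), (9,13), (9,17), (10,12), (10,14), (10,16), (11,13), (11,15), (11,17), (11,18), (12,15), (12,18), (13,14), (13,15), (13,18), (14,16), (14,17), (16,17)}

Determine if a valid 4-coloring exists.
Yes, G is 4-colorable

A valid 4-coloring: color 1: [7, 12, 13, 17]; color 2: [8, 10, 11]; color 3: [9, 14, 15, 18]; color 4: [16].
(χ(G) = 4 ≤ 4.)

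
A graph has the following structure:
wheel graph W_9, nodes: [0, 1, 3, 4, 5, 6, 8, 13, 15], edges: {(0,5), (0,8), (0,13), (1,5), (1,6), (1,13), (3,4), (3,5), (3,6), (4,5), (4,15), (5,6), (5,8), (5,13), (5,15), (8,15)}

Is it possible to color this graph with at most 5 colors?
A valid 5-coloring: color 1: [5]; color 2: [0, 1, 3, 15]; color 3: [4, 6, 8, 13].
(χ(G) = 3 ≤ 5.)

Yes, G is 5-colorable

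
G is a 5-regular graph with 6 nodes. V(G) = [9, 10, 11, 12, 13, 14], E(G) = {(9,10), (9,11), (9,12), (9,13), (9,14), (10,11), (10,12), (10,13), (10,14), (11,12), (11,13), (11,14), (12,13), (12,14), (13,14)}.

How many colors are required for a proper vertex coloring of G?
χ(G) = 6

Clique number ω(G) = 6 (lower bound: χ ≥ ω).
The clique on [9, 10, 11, 12, 13, 14] has size 6, forcing χ ≥ 6, and the coloring below uses 6 colors, so χ(G) = 6.
A valid 6-coloring: color 1: [10]; color 2: [11]; color 3: [13]; color 4: [14]; color 5: [12]; color 6: [9].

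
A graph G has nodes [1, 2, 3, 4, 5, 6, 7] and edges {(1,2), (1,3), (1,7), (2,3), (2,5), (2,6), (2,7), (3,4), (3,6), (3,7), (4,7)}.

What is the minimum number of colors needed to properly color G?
Clique number ω(G) = 4 (lower bound: χ ≥ ω).
The clique on [1, 2, 3, 7] has size 4, forcing χ ≥ 4, and the coloring below uses 4 colors, so χ(G) = 4.
A valid 4-coloring: color 1: [2, 4]; color 2: [3, 5]; color 3: [6, 7]; color 4: [1].

χ(G) = 4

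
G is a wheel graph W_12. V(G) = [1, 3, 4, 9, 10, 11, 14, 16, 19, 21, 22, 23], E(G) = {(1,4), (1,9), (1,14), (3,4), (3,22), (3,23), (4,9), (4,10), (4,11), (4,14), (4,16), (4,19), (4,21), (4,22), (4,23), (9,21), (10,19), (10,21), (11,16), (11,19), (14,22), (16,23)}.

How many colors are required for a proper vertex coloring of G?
Clique number ω(G) = 3 (lower bound: χ ≥ ω).
Odd cycle [3, 22, 14, 1, 9, 21, 10, 19, 11, 16, 23] needs 3 colors (χ ≥ 3).
Vertex 4 is adjacent to every vertex of [1, 3, 9, 10, 11, 14, 16, 19, 21, 22, 23], which already need 3 colors among themselves, so 4 needs a new color (χ ≥ 4).
The coloring below uses 4 colors, so χ(G) = 4.
A valid 4-coloring: color 1: [4]; color 2: [3, 9, 10, 14, 16]; color 3: [1, 19, 21, 22, 23]; color 4: [11].

χ(G) = 4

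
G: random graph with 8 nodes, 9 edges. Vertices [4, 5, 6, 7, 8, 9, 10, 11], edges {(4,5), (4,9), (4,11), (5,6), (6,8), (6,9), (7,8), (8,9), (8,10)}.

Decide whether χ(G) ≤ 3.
Yes, G is 3-colorable

A valid 3-coloring: color 1: [4, 8]; color 2: [6, 7, 10, 11]; color 3: [5, 9].
(χ(G) = 3 ≤ 3.)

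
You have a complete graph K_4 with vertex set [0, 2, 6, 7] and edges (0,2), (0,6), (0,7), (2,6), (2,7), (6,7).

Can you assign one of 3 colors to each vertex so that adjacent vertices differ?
The clique on vertices [0, 2, 6, 7] has size 4 > 3, so it alone needs 4 colors.

No, G is not 3-colorable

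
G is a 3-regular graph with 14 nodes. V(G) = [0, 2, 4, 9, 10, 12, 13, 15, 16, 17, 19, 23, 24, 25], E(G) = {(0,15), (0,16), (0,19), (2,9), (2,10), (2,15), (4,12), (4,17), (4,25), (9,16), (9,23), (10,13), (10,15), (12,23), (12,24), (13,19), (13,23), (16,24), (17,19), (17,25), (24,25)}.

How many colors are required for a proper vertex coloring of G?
χ(G) = 3

Clique number ω(G) = 3 (lower bound: χ ≥ ω).
The clique on [2, 10, 15] has size 3, forcing χ ≥ 3, and the coloring below uses 3 colors, so χ(G) = 3.
A valid 3-coloring: color 1: [9, 12, 13, 15, 25]; color 2: [2, 4, 16, 19, 23]; color 3: [0, 10, 17, 24].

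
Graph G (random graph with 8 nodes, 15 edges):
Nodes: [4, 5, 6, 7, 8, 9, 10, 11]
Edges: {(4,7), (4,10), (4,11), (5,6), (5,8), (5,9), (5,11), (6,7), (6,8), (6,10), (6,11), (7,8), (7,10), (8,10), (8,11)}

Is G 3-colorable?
No, G is not 3-colorable

The clique on vertices [6, 7, 8, 10] has size 4 > 3, so it alone needs 4 colors.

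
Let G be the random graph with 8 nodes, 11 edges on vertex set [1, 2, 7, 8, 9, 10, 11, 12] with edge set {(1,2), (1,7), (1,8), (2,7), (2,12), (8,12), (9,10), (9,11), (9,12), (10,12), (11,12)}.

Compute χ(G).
χ(G) = 3

Clique number ω(G) = 3 (lower bound: χ ≥ ω).
The clique on [1, 2, 7] has size 3, forcing χ ≥ 3, and the coloring below uses 3 colors, so χ(G) = 3.
A valid 3-coloring: color 1: [1, 12]; color 2: [2, 8, 9]; color 3: [7, 10, 11].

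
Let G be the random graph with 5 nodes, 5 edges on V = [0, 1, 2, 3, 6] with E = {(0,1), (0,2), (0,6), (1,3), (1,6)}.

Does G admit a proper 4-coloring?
Yes, G is 4-colorable

A valid 4-coloring: color 1: [1, 2]; color 2: [0, 3]; color 3: [6].
(χ(G) = 3 ≤ 4.)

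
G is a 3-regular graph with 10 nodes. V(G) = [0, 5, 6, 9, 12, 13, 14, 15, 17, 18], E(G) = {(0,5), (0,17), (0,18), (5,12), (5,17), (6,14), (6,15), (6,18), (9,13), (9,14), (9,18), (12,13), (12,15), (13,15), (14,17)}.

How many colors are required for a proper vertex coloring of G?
Clique number ω(G) = 3 (lower bound: χ ≥ ω).
The clique on [0, 5, 17] has size 3, forcing χ ≥ 3, and the coloring below uses 3 colors, so χ(G) = 3.
A valid 3-coloring: color 1: [6, 9, 12, 17]; color 2: [5, 14, 15, 18]; color 3: [0, 13].

χ(G) = 3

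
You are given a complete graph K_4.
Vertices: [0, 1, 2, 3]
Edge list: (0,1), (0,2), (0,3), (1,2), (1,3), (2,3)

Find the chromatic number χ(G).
χ(G) = 4

Clique number ω(G) = 4 (lower bound: χ ≥ ω).
The clique on [0, 1, 2, 3] has size 4, forcing χ ≥ 4, and the coloring below uses 4 colors, so χ(G) = 4.
A valid 4-coloring: color 1: [2]; color 2: [3]; color 3: [1]; color 4: [0].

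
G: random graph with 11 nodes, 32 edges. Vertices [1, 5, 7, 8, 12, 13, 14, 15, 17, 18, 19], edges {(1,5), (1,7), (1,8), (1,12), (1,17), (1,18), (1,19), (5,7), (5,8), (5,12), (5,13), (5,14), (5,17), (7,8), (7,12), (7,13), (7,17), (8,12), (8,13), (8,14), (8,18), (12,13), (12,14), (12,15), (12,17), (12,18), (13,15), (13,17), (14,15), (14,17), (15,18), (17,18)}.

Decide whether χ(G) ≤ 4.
No, G is not 4-colorable

The clique on vertices [1, 5, 7, 8, 12] has size 5 > 4, so it alone needs 5 colors.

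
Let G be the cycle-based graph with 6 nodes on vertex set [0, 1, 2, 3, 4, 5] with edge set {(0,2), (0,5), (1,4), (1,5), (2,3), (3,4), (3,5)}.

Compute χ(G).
Clique number ω(G) = 2 (lower bound: χ ≥ ω).
The graph is bipartite (no odd cycle), so 2 colors suffice: χ(G) = 2.
A valid 2-coloring: color 1: [2, 4, 5]; color 2: [0, 1, 3].

χ(G) = 2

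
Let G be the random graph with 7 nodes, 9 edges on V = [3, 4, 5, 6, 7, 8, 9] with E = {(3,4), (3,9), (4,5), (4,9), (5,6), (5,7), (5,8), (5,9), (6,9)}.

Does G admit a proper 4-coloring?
Yes, G is 4-colorable

A valid 4-coloring: color 1: [3, 5]; color 2: [7, 8, 9]; color 3: [4, 6].
(χ(G) = 3 ≤ 4.)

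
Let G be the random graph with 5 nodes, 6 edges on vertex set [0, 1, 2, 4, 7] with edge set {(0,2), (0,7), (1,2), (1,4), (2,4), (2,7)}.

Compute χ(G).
χ(G) = 3

Clique number ω(G) = 3 (lower bound: χ ≥ ω).
The clique on [0, 2, 7] has size 3, forcing χ ≥ 3, and the coloring below uses 3 colors, so χ(G) = 3.
A valid 3-coloring: color 1: [2]; color 2: [4, 7]; color 3: [0, 1].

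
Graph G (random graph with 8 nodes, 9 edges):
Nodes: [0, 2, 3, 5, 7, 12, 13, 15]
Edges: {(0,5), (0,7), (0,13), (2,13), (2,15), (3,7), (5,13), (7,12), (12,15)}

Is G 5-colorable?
A valid 5-coloring: color 1: [7, 13, 15]; color 2: [0, 2, 3, 12]; color 3: [5].
(χ(G) = 3 ≤ 5.)

Yes, G is 5-colorable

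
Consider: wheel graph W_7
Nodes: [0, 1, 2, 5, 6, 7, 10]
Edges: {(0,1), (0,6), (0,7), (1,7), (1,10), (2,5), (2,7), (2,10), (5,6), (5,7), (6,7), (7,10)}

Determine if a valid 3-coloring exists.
A valid 3-coloring: color 1: [7]; color 2: [1, 2, 6]; color 3: [0, 5, 10].
(χ(G) = 3 ≤ 3.)

Yes, G is 3-colorable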